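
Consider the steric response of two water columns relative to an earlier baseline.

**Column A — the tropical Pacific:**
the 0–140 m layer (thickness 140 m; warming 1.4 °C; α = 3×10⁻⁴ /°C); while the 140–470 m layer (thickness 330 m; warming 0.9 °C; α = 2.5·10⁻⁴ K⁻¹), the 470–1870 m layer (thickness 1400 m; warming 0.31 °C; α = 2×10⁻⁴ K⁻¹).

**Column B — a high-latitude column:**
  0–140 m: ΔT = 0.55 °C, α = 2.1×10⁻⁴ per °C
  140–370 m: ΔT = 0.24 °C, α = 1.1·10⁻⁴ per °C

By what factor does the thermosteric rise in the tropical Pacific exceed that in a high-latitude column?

9.9

A 3×10⁻⁴ × 1.4 × 140 = 0.05880 m
A 2.5×10⁻⁴ × 0.9 × 330 = 0.07425 m
A 470–1870 m: 1400 × 2×10⁻⁴ × 0.31 = 0.08680 m
A total: 0.21985 m
B Layer 1: 0.55 × 2.1×10⁻⁴ × 140 = 0.01617 m
B 1.1×10⁻⁴ × 0.24 × 230 = 0.006072 m
B total: 0.022242 m
Ratio: 0.21985 / 0.022242 ≈ 9.884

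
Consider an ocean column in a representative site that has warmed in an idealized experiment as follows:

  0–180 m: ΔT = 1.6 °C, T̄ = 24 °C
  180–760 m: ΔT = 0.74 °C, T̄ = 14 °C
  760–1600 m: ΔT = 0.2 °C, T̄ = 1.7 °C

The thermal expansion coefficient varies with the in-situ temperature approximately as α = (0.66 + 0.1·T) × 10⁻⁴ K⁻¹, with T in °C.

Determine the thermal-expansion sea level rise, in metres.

Layer 1: α = (0.66 + 0.1×24)×10⁻⁴ = 3.06×10⁻⁴ K⁻¹
Layer 2: α = (0.66 + 0.1×14)×10⁻⁴ = 2.06×10⁻⁴ K⁻¹
Layer 3: α = (0.66 + 0.1×1.7)×10⁻⁴ = 0.83×10⁻⁴ K⁻¹
180 × 1.6 × 3.06×10⁻⁴ = 0.088128 m
Layer 2: 580 × 0.74 × 2.06×10⁻⁴ = 0.0884152 m
0.83×10⁻⁴ × 840 × 0.2 = 0.013944 m
Δh = 0.088128 + 0.0884152 + 0.013944 = 0.1904872 m ≈ 0.19 m

about 0.19 m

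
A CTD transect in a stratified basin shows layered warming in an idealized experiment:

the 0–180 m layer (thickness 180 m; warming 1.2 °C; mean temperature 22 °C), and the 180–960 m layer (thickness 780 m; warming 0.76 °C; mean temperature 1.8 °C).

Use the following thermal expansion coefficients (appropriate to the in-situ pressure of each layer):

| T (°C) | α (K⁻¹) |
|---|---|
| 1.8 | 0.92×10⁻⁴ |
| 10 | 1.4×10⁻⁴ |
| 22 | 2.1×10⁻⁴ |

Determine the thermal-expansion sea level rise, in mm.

about 99.9 mm

Layer 1 at 22 °C → α = 2.1×10⁻⁴ K⁻¹
Layer 2 at 1.8 °C → α = 0.92×10⁻⁴ K⁻¹
2.1×10⁻⁴ × 180 × 1.2 = 0.04536 m
180–960 m: 0.76 × 0.92×10⁻⁴ × 780 = 0.0545376 m
Δh = 0.04536 + 0.0545376 = 0.0998976 m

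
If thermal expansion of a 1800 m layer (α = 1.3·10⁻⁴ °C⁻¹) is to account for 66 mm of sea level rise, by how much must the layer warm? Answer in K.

ΔT = Δh/(αH) = 0.066 / (1.3×10⁻⁴ × 1800) ≈ 0.2821 K

about 0.282 K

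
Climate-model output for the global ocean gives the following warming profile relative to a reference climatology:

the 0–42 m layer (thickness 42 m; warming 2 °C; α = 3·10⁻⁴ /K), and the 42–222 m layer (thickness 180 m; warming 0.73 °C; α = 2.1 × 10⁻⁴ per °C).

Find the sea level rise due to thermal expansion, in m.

0.0528 m

2 × 42 × 3×10⁻⁴ = 0.02520 m
Layer 2: 0.73 × 2.1×10⁻⁴ × 180 = 0.027594 m
Δh = 0.02520 + 0.027594 = 0.052794 m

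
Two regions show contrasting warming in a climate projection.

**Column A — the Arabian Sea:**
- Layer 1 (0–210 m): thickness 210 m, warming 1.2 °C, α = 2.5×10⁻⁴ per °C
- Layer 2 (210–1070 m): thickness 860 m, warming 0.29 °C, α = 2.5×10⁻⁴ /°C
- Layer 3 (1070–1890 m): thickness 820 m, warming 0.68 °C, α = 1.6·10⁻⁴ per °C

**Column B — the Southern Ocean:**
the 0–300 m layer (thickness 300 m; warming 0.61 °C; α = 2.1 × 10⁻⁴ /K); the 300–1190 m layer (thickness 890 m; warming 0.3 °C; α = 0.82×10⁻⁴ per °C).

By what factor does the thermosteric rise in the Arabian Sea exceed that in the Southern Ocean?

a factor of 3.6

A Layer 1: 2.5×10⁻⁴ × 210 × 1.2 = 0.06300 m
A 210–1070 m: 0.29 × 2.5×10⁻⁴ × 860 = 0.06235 m
A Layer 3: 820 × 1.6×10⁻⁴ × 0.68 = 0.089216 m
A total: 0.214566 m
B 0–300 m: 300 × 0.61 × 2.1×10⁻⁴ = 0.03843 m
B 300–1190 m: 0.3 × 890 × 0.82×10⁻⁴ = 0.021894 m
B total: 0.060324 m
Ratio: 0.214566 / 0.060324 ≈ 3.557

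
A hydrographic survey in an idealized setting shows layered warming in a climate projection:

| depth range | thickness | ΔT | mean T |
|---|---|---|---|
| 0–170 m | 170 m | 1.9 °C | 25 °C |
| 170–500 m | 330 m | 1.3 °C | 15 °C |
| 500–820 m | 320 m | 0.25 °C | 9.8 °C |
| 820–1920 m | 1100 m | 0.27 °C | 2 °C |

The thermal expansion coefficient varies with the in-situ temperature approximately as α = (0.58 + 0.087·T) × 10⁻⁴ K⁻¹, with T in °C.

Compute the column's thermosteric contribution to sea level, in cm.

20.4 cm of thermosteric rise

Layer 1: α = (0.58 + 0.087×25)×10⁻⁴ = 2.755×10⁻⁴ K⁻¹
Layer 2: α = (0.58 + 0.087×15)×10⁻⁴ = 1.885×10⁻⁴ K⁻¹
Layer 3: α = (0.58 + 0.087×9.8)×10⁻⁴ = 1.4326×10⁻⁴ K⁻¹
Layer 4: α = (0.58 + 0.087×2)×10⁻⁴ = 0.754×10⁻⁴ K⁻¹
Layer 1: 1.9 × 2.755×10⁻⁴ × 170 = 0.0889865 m
1.885×10⁻⁴ × 330 × 1.3 = 0.0808665 m
0.25 × 320 × 1.4326×10⁻⁴ = 0.0114608 m
0.27 × 1100 × 0.754×10⁻⁴ = 0.0223938 m
Δh = 0.0889865 + 0.0808665 + 0.0114608 + 0.0223938 = 0.2037076 m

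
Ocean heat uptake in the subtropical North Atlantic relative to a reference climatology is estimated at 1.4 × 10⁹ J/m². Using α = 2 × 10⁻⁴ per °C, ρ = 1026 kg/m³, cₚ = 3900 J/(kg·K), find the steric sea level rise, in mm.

about 70.0 mm

Δh = αQ/(ρcₚ) = 2×10⁻⁴ × 1.4×10⁹ / (1026 × 3900) ≈ 0.069976 m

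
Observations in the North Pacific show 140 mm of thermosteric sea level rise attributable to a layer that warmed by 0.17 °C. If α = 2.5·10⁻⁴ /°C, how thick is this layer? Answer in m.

about 3290 m

H = Δh/(αΔT) = 0.14 / (2.5×10⁻⁴ × 0.17) ≈ 3294 m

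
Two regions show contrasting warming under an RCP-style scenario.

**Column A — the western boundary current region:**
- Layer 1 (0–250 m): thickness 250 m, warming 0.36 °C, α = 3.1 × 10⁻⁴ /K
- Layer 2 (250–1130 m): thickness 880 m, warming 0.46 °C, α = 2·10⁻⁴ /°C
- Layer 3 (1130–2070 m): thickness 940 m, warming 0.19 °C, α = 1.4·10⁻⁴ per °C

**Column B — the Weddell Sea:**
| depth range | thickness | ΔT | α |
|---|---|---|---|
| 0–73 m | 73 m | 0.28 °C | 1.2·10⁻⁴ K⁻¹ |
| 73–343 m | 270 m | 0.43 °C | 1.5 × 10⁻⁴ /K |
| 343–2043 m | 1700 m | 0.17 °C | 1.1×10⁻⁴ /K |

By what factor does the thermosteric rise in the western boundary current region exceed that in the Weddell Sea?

≈ 2.59×

A Layer 1: 3.1×10⁻⁴ × 250 × 0.36 = 0.02790 m
A 0.46 × 2×10⁻⁴ × 880 = 0.08096 m
A 1130–2070 m: 1.4×10⁻⁴ × 940 × 0.19 = 0.025004 m
A total: 0.133864 m
B 73 × 1.2×10⁻⁴ × 0.28 = 0.0024528 m
B Layer 2: 270 × 0.43 × 1.5×10⁻⁴ = 0.017415 m
B Layer 3: 1700 × 0.17 × 1.1×10⁻⁴ = 0.03179 m
B total: 0.0516578 m
Ratio: 0.133864 / 0.0516578 ≈ 2.591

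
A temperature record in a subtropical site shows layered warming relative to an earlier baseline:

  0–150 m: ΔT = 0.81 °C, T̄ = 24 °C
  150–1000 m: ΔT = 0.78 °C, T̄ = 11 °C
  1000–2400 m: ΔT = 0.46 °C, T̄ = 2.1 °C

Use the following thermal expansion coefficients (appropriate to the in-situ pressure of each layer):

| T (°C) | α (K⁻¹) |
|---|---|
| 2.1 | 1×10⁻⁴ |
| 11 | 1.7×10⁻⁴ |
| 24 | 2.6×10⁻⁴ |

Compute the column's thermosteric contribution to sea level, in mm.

Layer 1 at 24 °C → α = 2.6×10⁻⁴ K⁻¹
Layer 2 at 11 °C → α = 1.7×10⁻⁴ K⁻¹
Layer 3 at 2.1 °C → α = 1×10⁻⁴ K⁻¹
0.81 × 150 × 2.6×10⁻⁴ = 0.03159 m
Layer 2: 1.7×10⁻⁴ × 850 × 0.78 = 0.11271 m
Layer 3: 1×10⁻⁴ × 0.46 × 1400 = 0.06440 m
Δh = 0.03159 + 0.11271 + 0.06440 = 0.20870 m ≈ 210 mm

Δh ≈ 210 mm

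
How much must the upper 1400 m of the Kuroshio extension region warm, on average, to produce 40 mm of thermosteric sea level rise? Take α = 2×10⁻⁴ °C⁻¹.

ΔT = Δh/(αH) = 0.04 / (2×10⁻⁴ × 1400) ≈ 0.1429 °C

about 0.143 °C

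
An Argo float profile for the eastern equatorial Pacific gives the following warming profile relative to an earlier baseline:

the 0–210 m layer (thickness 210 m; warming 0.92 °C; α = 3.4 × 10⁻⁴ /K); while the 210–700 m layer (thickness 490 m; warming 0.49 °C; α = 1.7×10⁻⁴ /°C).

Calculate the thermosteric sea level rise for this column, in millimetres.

3.4×10⁻⁴ × 210 × 0.92 = 0.065688 m
490 × 0.49 × 1.7×10⁻⁴ = 0.040817 m
Δh = 0.065688 + 0.040817 = 0.106505 m ≈ 110 mm

110 mm of thermosteric rise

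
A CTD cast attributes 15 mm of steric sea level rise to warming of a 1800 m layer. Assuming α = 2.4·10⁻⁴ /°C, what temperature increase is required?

ΔT ≈ 0.035 K

ΔT = Δh/(αH) = 0.015 / (2.4×10⁻⁴ × 1800) ≈ 0.03472 K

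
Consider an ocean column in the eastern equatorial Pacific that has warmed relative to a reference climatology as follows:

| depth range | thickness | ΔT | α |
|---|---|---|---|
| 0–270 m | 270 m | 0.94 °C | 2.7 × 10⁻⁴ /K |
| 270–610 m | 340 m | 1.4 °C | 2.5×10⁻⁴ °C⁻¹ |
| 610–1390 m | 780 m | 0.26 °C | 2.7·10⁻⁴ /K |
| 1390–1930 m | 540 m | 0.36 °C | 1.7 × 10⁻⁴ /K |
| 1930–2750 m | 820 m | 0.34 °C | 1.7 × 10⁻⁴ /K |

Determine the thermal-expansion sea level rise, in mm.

2.7×10⁻⁴ × 270 × 0.94 = 0.068526 m
Layer 2: 1.4 × 340 × 2.5×10⁻⁴ = 0.11900 m
Layer 3: 780 × 0.26 × 2.7×10⁻⁴ = 0.054756 m
Layer 4: 0.36 × 1.7×10⁻⁴ × 540 = 0.033048 m
Layer 5: 0.34 × 820 × 1.7×10⁻⁴ = 0.047396 m
Δh = 0.068526 + 0.11900 + 0.054756 + 0.033048 + 0.047396 = 0.322726 m ≈ 323 mm

323 mm of thermosteric rise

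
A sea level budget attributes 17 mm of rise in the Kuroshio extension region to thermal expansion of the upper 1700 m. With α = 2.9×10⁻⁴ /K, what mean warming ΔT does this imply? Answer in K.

ΔT = Δh/(αH) = 0.017 / (2.9×10⁻⁴ × 1700) ≈ 0.03448 K

ΔT ≈ 0.0345 K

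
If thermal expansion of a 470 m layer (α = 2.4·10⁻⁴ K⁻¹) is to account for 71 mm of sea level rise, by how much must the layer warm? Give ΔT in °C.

ΔT = Δh/(αH) = 0.071 / (2.4×10⁻⁴ × 470) ≈ 0.6294 °C

about 0.629 °C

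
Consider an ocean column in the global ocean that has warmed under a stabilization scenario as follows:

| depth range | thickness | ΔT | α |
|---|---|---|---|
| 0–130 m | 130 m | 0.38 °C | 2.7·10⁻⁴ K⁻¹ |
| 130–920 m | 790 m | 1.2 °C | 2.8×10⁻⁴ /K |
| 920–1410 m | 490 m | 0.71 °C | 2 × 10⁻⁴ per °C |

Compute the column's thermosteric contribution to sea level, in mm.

0–130 m: 0.38 × 130 × 2.7×10⁻⁴ = 0.013338 m
790 × 2.8×10⁻⁴ × 1.2 = 0.26544 m
Layer 3: 2×10⁻⁴ × 490 × 0.71 = 0.06958 m
Δh = 0.013338 + 0.26544 + 0.06958 = 0.348358 m ≈ 348 mm

Δh ≈ 348 mm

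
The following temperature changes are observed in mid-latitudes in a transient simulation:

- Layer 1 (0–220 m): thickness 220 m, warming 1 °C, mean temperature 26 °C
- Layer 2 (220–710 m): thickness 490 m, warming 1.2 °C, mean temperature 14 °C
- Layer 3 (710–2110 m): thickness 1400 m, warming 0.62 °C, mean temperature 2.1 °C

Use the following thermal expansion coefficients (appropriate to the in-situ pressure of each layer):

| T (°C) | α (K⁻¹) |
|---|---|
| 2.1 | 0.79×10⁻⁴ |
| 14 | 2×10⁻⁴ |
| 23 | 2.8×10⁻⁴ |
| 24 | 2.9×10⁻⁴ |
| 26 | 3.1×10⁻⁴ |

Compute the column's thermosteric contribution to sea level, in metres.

0.254 m

Layer 1 at 26 °C → α = 3.1×10⁻⁴ K⁻¹
Layer 2 at 14 °C → α = 2×10⁻⁴ K⁻¹
Layer 3 at 2.1 °C → α = 0.79×10⁻⁴ K⁻¹
0–220 m: 220 × 1 × 3.1×10⁻⁴ = 0.06820 m
220–710 m: 2×10⁻⁴ × 490 × 1.2 = 0.11760 m
0.62 × 0.79×10⁻⁴ × 1400 = 0.068572 m
Δh = 0.06820 + 0.11760 + 0.068572 = 0.254372 m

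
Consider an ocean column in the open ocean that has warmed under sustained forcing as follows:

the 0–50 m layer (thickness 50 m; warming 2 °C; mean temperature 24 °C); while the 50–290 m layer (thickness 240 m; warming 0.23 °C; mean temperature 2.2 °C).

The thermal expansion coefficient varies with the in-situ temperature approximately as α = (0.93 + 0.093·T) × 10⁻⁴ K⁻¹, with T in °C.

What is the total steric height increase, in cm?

Layer 1: α = (0.93 + 0.093×24)×10⁻⁴ = 3.162×10⁻⁴ K⁻¹
Layer 2: α = (0.93 + 0.093×2.2)×10⁻⁴ = 1.1346×10⁻⁴ K⁻¹
0–50 m: 2 × 3.162×10⁻⁴ × 50 = 0.03162 m
1.1346×10⁻⁴ × 240 × 0.23 = 0.006262992 m
Δh = 0.03162 + 0.006262992 = 0.037882992 m

Δh = 3.8 cm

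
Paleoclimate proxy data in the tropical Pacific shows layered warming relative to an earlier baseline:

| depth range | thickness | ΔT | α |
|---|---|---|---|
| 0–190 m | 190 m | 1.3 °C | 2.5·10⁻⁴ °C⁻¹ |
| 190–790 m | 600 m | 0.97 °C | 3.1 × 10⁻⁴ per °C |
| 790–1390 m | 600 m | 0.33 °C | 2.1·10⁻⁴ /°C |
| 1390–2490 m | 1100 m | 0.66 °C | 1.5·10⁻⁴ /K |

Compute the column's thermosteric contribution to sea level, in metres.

0.39 m

0–190 m: 1.3 × 190 × 2.5×10⁻⁴ = 0.06175 m
Layer 2: 3.1×10⁻⁴ × 600 × 0.97 = 0.18042 m
790–1390 m: 600 × 0.33 × 2.1×10⁻⁴ = 0.04158 m
1390–2490 m: 0.66 × 1100 × 1.5×10⁻⁴ = 0.10890 m
Δh = 0.06175 + 0.18042 + 0.04158 + 0.10890 = 0.39265 m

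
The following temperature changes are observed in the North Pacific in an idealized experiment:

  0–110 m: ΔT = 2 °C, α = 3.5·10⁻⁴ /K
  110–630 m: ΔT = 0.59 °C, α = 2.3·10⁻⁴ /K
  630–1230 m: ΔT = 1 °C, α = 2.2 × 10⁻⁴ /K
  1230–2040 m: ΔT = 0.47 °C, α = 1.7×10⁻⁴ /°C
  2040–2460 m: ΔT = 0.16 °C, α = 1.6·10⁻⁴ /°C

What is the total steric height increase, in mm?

Δh ≈ 360 mm

Layer 1: 110 × 3.5×10⁻⁴ × 2 = 0.07700 m
0.59 × 520 × 2.3×10⁻⁴ = 0.070564 m
Layer 3: 600 × 1 × 2.2×10⁻⁴ = 0.13200 m
1230–2040 m: 1.7×10⁻⁴ × 0.47 × 810 = 0.064719 m
2040–2460 m: 0.16 × 420 × 1.6×10⁻⁴ = 0.010752 m
Δh = 0.07700 + 0.070564 + 0.13200 + 0.064719 + 0.010752 = 0.355035 m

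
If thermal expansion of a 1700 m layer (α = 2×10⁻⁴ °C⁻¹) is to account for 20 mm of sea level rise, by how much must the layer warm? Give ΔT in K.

0.0588 K

ΔT = Δh/(αH) = 0.02 / (2×10⁻⁴ × 1700) ≈ 0.05882 K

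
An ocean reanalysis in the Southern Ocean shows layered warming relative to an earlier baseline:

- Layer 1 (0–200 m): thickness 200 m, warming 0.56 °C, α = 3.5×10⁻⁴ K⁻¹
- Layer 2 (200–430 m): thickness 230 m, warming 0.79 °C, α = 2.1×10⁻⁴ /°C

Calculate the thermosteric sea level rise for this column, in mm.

Layer 1: 200 × 3.5×10⁻⁴ × 0.56 = 0.03920 m
Layer 2: 230 × 0.79 × 2.1×10⁻⁴ = 0.038157 m
Δh = 0.03920 + 0.038157 = 0.077357 m ≈ 77.4 mm

Δh ≈ 77.4 mm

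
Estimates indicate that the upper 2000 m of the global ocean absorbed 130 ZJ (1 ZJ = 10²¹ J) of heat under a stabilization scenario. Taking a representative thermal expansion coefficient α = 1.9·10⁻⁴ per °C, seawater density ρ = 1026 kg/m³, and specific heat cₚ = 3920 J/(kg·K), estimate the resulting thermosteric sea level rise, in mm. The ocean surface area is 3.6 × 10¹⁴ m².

17.1 mm of thermosteric rise

Per unit area: Q = 130×10²¹ / (3.6×10¹⁴) ≈ 3.611×10⁸ J/m²
Δh = αQ/(ρcₚ) = 1.9×10⁻⁴ × 3.611×10⁸ / (1026 × 3920) ≈ 0.017059 m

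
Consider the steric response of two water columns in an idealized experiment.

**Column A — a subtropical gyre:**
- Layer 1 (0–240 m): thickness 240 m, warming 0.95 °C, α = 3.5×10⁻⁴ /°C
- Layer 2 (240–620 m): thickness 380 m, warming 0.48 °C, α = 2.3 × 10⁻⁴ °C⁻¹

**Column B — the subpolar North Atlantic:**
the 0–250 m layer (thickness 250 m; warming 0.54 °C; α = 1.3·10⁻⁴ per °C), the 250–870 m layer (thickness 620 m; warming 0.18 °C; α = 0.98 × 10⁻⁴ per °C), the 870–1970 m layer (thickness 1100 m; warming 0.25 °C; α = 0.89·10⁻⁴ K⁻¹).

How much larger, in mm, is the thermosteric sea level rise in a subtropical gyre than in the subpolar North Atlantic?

A 240 × 0.95 × 3.5×10⁻⁴ = 0.07980 m
A Layer 2: 0.48 × 2.3×10⁻⁴ × 380 = 0.041952 m
A total: 0.121752 m
B 0–250 m: 0.54 × 250 × 1.3×10⁻⁴ = 0.01755 m
B 0.98×10⁻⁴ × 620 × 0.18 = 0.0109368 m
B Layer 3: 0.89×10⁻⁴ × 0.25 × 1100 = 0.024475 m
B total: 0.0529618 m
Difference: 0.121752 − 0.0529618 = 0.0687902 m

68.8 mm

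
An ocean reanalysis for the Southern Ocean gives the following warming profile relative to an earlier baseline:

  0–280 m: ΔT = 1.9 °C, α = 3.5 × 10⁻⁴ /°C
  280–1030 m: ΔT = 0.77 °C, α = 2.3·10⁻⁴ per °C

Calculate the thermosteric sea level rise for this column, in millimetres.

319 mm of thermosteric rise

1.9 × 280 × 3.5×10⁻⁴ = 0.18620 m
2.3×10⁻⁴ × 750 × 0.77 = 0.132825 m
Δh = 0.18620 + 0.132825 = 0.319025 m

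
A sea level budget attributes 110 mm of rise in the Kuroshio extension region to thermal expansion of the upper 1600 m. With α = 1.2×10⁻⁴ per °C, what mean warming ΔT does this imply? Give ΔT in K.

ΔT = Δh/(αH) = 0.11 / (1.2×10⁻⁴ × 1600) ≈ 0.5729 K

about 0.57 K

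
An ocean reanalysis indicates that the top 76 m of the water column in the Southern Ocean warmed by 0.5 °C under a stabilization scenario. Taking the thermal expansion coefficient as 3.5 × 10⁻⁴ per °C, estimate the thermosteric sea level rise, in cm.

Δh = αΔT·H = 3.5×10⁻⁴ × 0.5 × 76 = 0.01330 m

Δh ≈ 1.33 cm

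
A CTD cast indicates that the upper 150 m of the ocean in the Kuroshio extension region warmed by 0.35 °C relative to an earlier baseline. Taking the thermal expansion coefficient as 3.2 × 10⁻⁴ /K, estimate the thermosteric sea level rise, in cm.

1.68 cm of thermosteric rise

Δh = αΔT·H = 3.2×10⁻⁴ × 0.35 × 150 = 0.01680 m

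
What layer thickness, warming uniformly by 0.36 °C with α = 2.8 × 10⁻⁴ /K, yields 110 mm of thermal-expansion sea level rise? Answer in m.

H ≈ 1100 m

H = Δh/(αΔT) = 0.11 / (2.8×10⁻⁴ × 0.36) ≈ 1091 m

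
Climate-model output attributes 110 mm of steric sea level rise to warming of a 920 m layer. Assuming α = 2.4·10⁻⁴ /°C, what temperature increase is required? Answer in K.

ΔT ≈ 0.498 K

ΔT = Δh/(αH) = 0.11 / (2.4×10⁻⁴ × 920) ≈ 0.4982 K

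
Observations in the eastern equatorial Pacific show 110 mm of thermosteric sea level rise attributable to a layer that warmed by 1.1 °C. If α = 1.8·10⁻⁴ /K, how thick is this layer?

H ≈ 556 m

H = Δh/(αΔT) = 0.11 / (1.8×10⁻⁴ × 1.1) ≈ 555.6 m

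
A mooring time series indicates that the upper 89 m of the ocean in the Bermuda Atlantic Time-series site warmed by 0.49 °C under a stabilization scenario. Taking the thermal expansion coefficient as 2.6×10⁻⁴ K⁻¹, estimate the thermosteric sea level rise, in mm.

Δh = αΔT·H = 2.6×10⁻⁴ × 0.49 × 89 = 0.0113386 m

11.3 mm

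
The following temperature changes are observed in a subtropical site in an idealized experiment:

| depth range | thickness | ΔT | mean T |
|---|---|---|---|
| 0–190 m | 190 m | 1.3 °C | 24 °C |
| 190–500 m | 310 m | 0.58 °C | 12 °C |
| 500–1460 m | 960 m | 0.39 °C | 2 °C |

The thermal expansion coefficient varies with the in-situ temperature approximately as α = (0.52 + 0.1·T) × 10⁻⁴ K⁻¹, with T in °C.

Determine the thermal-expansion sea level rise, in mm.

Δh ≈ 130 mm

Layer 1: α = (0.52 + 0.1×24)×10⁻⁴ = 2.92×10⁻⁴ K⁻¹
Layer 2: α = (0.52 + 0.1×12)×10⁻⁴ = 1.72×10⁻⁴ K⁻¹
Layer 3: α = (0.52 + 0.1×2)×10⁻⁴ = 0.72×10⁻⁴ K⁻¹
0–190 m: 1.3 × 190 × 2.92×10⁻⁴ = 0.072124 m
190–500 m: 0.58 × 1.72×10⁻⁴ × 310 = 0.0309256 m
500–1460 m: 0.72×10⁻⁴ × 0.39 × 960 = 0.0269568 m
Δh = 0.072124 + 0.0309256 + 0.0269568 = 0.1300064 m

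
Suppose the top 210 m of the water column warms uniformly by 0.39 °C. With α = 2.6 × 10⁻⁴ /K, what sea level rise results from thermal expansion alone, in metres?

Δh = αΔT·H = 2.6×10⁻⁴ × 0.39 × 210 = 0.021294 m

Δh ≈ 0.0213 m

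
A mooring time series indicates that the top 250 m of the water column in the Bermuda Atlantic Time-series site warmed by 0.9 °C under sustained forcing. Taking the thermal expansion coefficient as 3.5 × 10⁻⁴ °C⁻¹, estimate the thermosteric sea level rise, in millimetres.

78.8 mm of thermosteric rise

Δh = αΔT·H = 3.5×10⁻⁴ × 0.9 × 250 = 0.07875 m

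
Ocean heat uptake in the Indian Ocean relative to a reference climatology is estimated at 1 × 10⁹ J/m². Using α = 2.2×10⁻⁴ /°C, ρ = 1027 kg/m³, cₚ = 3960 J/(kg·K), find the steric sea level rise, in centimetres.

Δh ≈ 5.41 cm

Δh = αQ/(ρcₚ) = 2.2×10⁻⁴ × 1×10⁹ / (1027 × 3960) ≈ 0.054095 m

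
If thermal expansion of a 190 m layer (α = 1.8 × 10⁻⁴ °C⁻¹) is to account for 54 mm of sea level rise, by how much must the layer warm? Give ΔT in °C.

ΔT ≈ 1.58 °C

ΔT = Δh/(αH) = 0.054 / (1.8×10⁻⁴ × 190) ≈ 1.579 °C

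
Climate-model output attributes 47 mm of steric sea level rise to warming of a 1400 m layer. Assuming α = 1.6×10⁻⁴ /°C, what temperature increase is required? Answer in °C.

ΔT ≈ 0.210 °C

ΔT = Δh/(αH) = 0.047 / (1.6×10⁻⁴ × 1400) ≈ 0.2098 °C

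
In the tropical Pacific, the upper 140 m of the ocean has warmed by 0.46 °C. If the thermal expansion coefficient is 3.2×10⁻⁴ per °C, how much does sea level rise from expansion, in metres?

Δh = αΔT·H = 3.2×10⁻⁴ × 0.46 × 140 = 0.020608 m

Δh ≈ 0.0206 m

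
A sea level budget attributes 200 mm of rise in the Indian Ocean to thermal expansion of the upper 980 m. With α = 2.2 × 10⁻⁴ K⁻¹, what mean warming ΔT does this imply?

about 0.928 °C

ΔT = Δh/(αH) = 0.2 / (2.2×10⁻⁴ × 980) ≈ 0.9276 °C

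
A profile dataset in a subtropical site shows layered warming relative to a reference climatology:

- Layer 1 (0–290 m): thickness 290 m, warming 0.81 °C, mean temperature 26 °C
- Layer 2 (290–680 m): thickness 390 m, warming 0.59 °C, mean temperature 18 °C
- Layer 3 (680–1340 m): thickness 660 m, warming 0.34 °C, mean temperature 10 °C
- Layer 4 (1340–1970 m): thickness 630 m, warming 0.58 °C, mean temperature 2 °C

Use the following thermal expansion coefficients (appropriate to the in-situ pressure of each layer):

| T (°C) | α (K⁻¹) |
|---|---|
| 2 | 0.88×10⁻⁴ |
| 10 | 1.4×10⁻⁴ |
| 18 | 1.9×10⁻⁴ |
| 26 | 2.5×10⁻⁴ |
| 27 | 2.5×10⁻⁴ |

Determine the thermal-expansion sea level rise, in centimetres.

Δh = 17 cm

Layer 1 at 26 °C → α = 2.5×10⁻⁴ K⁻¹
Layer 2 at 18 °C → α = 1.9×10⁻⁴ K⁻¹
Layer 3 at 10 °C → α = 1.4×10⁻⁴ K⁻¹
Layer 4 at 2 °C → α = 0.88×10⁻⁴ K⁻¹
290 × 0.81 × 2.5×10⁻⁴ = 0.058725 m
0.59 × 1.9×10⁻⁴ × 390 = 0.043719 m
1.4×10⁻⁴ × 660 × 0.34 = 0.031416 m
Layer 4: 0.58 × 0.88×10⁻⁴ × 630 = 0.0321552 m
Δh = 0.058725 + 0.043719 + 0.031416 + 0.0321552 = 0.1660152 m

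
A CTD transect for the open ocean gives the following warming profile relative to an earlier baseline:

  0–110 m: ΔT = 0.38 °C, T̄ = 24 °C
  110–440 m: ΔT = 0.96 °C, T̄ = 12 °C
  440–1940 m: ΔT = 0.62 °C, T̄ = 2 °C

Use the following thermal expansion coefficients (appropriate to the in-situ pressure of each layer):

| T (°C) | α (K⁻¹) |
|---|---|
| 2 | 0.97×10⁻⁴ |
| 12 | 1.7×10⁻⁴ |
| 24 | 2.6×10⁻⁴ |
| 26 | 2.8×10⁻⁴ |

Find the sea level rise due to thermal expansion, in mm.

Δh = 150 mm

Layer 1 at 24 °C → α = 2.6×10⁻⁴ K⁻¹
Layer 2 at 12 °C → α = 1.7×10⁻⁴ K⁻¹
Layer 3 at 2 °C → α = 0.97×10⁻⁴ K⁻¹
Layer 1: 110 × 0.38 × 2.6×10⁻⁴ = 0.010868 m
1.7×10⁻⁴ × 0.96 × 330 = 0.053856 m
1500 × 0.62 × 0.97×10⁻⁴ = 0.09021 m
Δh = 0.010868 + 0.053856 + 0.09021 = 0.154934 m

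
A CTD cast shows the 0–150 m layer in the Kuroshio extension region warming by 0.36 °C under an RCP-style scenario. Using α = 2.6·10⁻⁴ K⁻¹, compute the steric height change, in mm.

about 14.0 mm

Δh = αΔT·H = 2.6×10⁻⁴ × 0.36 × 150 = 0.01404 m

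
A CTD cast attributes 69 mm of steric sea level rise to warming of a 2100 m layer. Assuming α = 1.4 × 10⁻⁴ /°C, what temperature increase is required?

ΔT = Δh/(αH) = 0.069 / (1.4×10⁻⁴ × 2100) ≈ 0.2347 °C

ΔT ≈ 0.23 °C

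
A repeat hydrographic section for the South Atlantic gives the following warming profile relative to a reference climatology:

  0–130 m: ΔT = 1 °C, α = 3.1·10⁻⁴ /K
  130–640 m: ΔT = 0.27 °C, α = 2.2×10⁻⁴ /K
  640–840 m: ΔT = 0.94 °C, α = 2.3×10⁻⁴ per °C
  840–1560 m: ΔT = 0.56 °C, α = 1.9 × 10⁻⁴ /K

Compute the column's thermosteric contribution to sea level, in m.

Δh ≈ 0.190 m

Layer 1: 130 × 3.1×10⁻⁴ × 1 = 0.04030 m
Layer 2: 510 × 2.2×10⁻⁴ × 0.27 = 0.030294 m
640–840 m: 200 × 0.94 × 2.3×10⁻⁴ = 0.04324 m
Layer 4: 720 × 0.56 × 1.9×10⁻⁴ = 0.076608 m
Δh = 0.04030 + 0.030294 + 0.04324 + 0.076608 = 0.190442 m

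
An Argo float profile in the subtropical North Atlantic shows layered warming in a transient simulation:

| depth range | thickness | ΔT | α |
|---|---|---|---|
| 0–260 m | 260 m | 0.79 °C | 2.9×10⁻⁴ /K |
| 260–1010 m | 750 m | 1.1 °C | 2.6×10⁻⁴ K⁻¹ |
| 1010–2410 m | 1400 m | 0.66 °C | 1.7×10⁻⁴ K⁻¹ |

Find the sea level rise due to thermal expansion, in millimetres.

0–260 m: 0.79 × 2.9×10⁻⁴ × 260 = 0.059566 m
1.1 × 2.6×10⁻⁴ × 750 = 0.21450 m
Layer 3: 0.66 × 1.7×10⁻⁴ × 1400 = 0.15708 m
Δh = 0.059566 + 0.21450 + 0.15708 = 0.431146 m

about 430 mm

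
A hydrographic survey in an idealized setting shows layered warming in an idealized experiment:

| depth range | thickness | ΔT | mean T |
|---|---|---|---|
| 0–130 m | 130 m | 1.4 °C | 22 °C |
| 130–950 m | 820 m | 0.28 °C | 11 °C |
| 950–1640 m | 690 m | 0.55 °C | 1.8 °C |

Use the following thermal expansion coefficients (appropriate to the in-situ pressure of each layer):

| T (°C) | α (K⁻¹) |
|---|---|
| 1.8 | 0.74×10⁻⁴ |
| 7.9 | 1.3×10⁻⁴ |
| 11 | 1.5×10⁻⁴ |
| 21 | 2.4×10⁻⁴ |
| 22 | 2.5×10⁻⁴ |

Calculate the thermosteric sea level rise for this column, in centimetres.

Layer 1 at 22 °C → α = 2.5×10⁻⁴ K⁻¹
Layer 2 at 11 °C → α = 1.5×10⁻⁴ K⁻¹
Layer 3 at 1.8 °C → α = 0.74×10⁻⁴ K⁻¹
Layer 1: 2.5×10⁻⁴ × 1.4 × 130 = 0.04550 m
Layer 2: 820 × 1.5×10⁻⁴ × 0.28 = 0.03444 m
Layer 3: 0.55 × 0.74×10⁻⁴ × 690 = 0.028083 m
Δh = 0.04550 + 0.03444 + 0.028083 = 0.108023 m ≈ 10.8 cm

about 10.8 cm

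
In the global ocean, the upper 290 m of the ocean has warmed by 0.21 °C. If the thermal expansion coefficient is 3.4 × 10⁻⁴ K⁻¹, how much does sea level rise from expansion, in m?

Δh = 0.0207 m

Δh = αΔT·H = 3.4×10⁻⁴ × 0.21 × 290 = 0.020706 m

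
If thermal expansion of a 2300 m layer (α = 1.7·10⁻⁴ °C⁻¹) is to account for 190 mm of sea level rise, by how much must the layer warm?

about 0.486 °C

ΔT = Δh/(αH) = 0.19 / (1.7×10⁻⁴ × 2300) ≈ 0.4859 °C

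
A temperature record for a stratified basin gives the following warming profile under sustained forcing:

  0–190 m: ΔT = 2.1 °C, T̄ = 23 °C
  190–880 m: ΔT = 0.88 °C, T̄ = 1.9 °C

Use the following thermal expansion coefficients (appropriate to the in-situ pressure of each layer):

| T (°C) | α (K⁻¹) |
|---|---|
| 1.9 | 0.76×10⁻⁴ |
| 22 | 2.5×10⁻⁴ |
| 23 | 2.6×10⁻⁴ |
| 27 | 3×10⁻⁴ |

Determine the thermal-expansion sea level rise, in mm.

Δh ≈ 150 mm

Layer 1 at 23 °C → α = 2.6×10⁻⁴ K⁻¹
Layer 2 at 1.9 °C → α = 0.76×10⁻⁴ K⁻¹
2.1 × 2.6×10⁻⁴ × 190 = 0.10374 m
190–880 m: 0.88 × 690 × 0.76×10⁻⁴ = 0.0461472 m
Δh = 0.10374 + 0.0461472 = 0.1498872 m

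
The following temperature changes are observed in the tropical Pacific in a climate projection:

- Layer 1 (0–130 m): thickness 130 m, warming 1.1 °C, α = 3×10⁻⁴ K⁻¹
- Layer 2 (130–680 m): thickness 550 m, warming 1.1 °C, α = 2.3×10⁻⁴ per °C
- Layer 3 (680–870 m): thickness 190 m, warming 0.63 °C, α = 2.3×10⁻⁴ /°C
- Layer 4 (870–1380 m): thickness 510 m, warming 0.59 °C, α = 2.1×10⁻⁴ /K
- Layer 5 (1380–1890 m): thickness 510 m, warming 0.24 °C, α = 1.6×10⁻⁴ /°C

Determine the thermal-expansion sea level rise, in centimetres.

Δh = 29.2 cm

130 × 3×10⁻⁴ × 1.1 = 0.04290 m
2.3×10⁻⁴ × 1.1 × 550 = 0.13915 m
680–870 m: 2.3×10⁻⁴ × 190 × 0.63 = 0.027531 m
Layer 4: 2.1×10⁻⁴ × 510 × 0.59 = 0.063189 m
Layer 5: 510 × 0.24 × 1.6×10⁻⁴ = 0.019584 m
Δh = 0.04290 + 0.13915 + 0.027531 + 0.063189 + 0.019584 = 0.292354 m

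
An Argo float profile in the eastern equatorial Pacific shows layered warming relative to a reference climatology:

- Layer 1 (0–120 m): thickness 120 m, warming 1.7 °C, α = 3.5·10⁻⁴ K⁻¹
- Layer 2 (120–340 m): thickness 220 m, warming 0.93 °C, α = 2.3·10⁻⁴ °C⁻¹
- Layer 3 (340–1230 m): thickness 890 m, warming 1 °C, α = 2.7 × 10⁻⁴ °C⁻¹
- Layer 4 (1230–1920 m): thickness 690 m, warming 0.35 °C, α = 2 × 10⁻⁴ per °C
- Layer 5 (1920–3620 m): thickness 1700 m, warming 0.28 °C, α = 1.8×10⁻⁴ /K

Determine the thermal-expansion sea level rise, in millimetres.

Layer 1: 1.7 × 3.5×10⁻⁴ × 120 = 0.07140 m
120–340 m: 220 × 0.93 × 2.3×10⁻⁴ = 0.047058 m
340–1230 m: 1 × 2.7×10⁻⁴ × 890 = 0.24030 m
1230–1920 m: 690 × 2×10⁻⁴ × 0.35 = 0.04830 m
1920–3620 m: 0.28 × 1.8×10⁻⁴ × 1700 = 0.08568 m
Δh = 0.07140 + 0.047058 + 0.24030 + 0.04830 + 0.08568 = 0.492738 m ≈ 490 mm

about 490 mm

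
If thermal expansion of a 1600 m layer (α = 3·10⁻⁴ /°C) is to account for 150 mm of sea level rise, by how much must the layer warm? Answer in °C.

ΔT ≈ 0.313 °C

ΔT = Δh/(αH) = 0.15 / (3×10⁻⁴ × 1600) = 0.3125 °C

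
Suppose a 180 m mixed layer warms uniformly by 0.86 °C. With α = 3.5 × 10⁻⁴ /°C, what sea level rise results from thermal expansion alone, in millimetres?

54.2 mm of thermosteric rise

Δh = αΔT·H = 3.5×10⁻⁴ × 0.86 × 180 = 0.05418 m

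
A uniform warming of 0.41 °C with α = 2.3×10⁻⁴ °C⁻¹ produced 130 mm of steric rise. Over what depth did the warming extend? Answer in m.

H ≈ 1400 m

H = Δh/(αΔT) = 0.13 / (2.3×10⁻⁴ × 0.41) ≈ 1379 m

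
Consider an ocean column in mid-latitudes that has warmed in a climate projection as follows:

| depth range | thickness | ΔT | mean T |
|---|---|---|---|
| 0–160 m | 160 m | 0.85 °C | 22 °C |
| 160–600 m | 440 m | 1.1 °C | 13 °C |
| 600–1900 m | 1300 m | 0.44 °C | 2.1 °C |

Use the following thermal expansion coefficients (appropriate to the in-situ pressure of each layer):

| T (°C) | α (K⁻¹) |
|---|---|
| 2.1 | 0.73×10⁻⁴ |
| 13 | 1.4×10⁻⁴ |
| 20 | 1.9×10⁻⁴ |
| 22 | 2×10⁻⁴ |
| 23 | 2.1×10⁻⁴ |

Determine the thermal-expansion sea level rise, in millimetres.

137 mm of thermosteric rise

Layer 1 at 22 °C → α = 2×10⁻⁴ K⁻¹
Layer 2 at 13 °C → α = 1.4×10⁻⁴ K⁻¹
Layer 3 at 2.1 °C → α = 0.73×10⁻⁴ K⁻¹
2×10⁻⁴ × 0.85 × 160 = 0.02720 m
160–600 m: 1.4×10⁻⁴ × 1.1 × 440 = 0.06776 m
Layer 3: 1300 × 0.44 × 0.73×10⁻⁴ = 0.041756 m
Δh = 0.02720 + 0.06776 + 0.041756 = 0.136716 m ≈ 137 mm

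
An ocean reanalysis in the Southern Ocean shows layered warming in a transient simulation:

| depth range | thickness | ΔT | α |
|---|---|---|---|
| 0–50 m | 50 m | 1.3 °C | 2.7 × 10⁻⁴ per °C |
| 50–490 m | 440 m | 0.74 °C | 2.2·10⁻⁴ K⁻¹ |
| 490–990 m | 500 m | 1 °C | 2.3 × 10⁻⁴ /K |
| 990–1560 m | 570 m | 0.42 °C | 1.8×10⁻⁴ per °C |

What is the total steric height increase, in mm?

Δh = 247 mm

Layer 1: 50 × 1.3 × 2.7×10⁻⁴ = 0.01755 m
50–490 m: 2.2×10⁻⁴ × 440 × 0.74 = 0.071632 m
Layer 3: 2.3×10⁻⁴ × 500 × 1 = 0.11500 m
570 × 1.8×10⁻⁴ × 0.42 = 0.043092 m
Δh = 0.01755 + 0.071632 + 0.11500 + 0.043092 = 0.247274 m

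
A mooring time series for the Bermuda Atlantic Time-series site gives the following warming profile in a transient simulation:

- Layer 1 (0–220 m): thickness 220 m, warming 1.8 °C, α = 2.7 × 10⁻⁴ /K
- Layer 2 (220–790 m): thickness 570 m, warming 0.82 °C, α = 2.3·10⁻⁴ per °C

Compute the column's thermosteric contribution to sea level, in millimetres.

Layer 1: 1.8 × 2.7×10⁻⁴ × 220 = 0.10692 m
220–790 m: 0.82 × 2.3×10⁻⁴ × 570 = 0.107502 m
Δh = 0.10692 + 0.107502 = 0.214422 m ≈ 210 mm

Δh ≈ 210 mm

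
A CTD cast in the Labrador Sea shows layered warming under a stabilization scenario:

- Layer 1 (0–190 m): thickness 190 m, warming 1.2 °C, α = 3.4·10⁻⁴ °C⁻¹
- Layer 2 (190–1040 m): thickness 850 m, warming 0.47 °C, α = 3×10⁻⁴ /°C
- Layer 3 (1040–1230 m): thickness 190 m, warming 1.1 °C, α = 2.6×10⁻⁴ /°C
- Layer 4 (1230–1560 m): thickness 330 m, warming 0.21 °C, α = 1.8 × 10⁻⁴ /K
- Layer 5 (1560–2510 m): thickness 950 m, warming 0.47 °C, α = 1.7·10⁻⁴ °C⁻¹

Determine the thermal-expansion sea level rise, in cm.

34.0 cm of thermosteric rise

1.2 × 190 × 3.4×10⁻⁴ = 0.07752 m
190–1040 m: 0.47 × 850 × 3×10⁻⁴ = 0.11985 m
Layer 3: 2.6×10⁻⁴ × 190 × 1.1 = 0.05434 m
0.21 × 1.8×10⁻⁴ × 330 = 0.012474 m
1.7×10⁻⁴ × 950 × 0.47 = 0.075905 m
Δh = 0.07752 + 0.11985 + 0.05434 + 0.012474 + 0.075905 = 0.340089 m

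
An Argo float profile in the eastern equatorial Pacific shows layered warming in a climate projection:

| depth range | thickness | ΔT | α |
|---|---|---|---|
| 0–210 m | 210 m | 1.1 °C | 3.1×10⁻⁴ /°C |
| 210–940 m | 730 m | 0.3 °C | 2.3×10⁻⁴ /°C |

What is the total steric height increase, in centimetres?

12.2 cm

0–210 m: 1.1 × 210 × 3.1×10⁻⁴ = 0.07161 m
210–940 m: 0.3 × 730 × 2.3×10⁻⁴ = 0.05037 m
Δh = 0.07161 + 0.05037 = 0.12198 m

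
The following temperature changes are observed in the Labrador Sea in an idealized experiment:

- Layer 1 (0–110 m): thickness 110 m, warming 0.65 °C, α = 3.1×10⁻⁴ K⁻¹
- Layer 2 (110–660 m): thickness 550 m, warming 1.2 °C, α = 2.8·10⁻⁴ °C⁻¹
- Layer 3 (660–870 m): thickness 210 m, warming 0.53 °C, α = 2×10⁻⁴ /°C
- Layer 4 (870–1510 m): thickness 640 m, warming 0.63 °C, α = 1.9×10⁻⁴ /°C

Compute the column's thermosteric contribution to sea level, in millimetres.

3.1×10⁻⁴ × 0.65 × 110 = 0.022165 m
110–660 m: 550 × 1.2 × 2.8×10⁻⁴ = 0.18480 m
Layer 3: 210 × 0.53 × 2×10⁻⁴ = 0.02226 m
Layer 4: 0.63 × 1.9×10⁻⁴ × 640 = 0.076608 m
Δh = 0.022165 + 0.18480 + 0.02226 + 0.076608 = 0.305833 m ≈ 306 mm

306 mm of thermosteric rise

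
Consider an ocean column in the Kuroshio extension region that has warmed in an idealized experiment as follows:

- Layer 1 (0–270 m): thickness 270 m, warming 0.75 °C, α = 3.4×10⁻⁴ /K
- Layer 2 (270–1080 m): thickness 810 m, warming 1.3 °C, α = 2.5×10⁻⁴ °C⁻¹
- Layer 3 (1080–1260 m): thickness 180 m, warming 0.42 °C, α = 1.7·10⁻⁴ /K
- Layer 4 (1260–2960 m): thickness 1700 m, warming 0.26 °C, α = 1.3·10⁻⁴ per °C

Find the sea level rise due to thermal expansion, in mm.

about 402 mm

0–270 m: 270 × 0.75 × 3.4×10⁻⁴ = 0.06885 m
270–1080 m: 1.3 × 810 × 2.5×10⁻⁴ = 0.26325 m
1080–1260 m: 180 × 1.7×10⁻⁴ × 0.42 = 0.012852 m
Layer 4: 1700 × 0.26 × 1.3×10⁻⁴ = 0.05746 m
Δh = 0.06885 + 0.26325 + 0.012852 + 0.05746 = 0.402412 m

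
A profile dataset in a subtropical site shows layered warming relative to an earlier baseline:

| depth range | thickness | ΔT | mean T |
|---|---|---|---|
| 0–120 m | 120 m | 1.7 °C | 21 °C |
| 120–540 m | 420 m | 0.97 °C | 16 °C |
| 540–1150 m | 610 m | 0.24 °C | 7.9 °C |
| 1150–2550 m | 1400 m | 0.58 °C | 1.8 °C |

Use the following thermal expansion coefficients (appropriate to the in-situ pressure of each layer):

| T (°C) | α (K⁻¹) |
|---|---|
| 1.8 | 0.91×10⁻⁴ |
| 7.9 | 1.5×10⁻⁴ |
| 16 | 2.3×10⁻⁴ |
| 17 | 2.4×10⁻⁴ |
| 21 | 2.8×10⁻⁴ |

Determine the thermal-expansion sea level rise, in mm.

250 mm

Layer 1 at 21 °C → α = 2.8×10⁻⁴ K⁻¹
Layer 2 at 16 °C → α = 2.3×10⁻⁴ K⁻¹
Layer 3 at 7.9 °C → α = 1.5×10⁻⁴ K⁻¹
Layer 4 at 1.8 °C → α = 0.91×10⁻⁴ K⁻¹
1.7 × 120 × 2.8×10⁻⁴ = 0.05712 m
2.3×10⁻⁴ × 0.97 × 420 = 0.093702 m
Layer 3: 610 × 1.5×10⁻⁴ × 0.24 = 0.02196 m
Layer 4: 1400 × 0.58 × 0.91×10⁻⁴ = 0.073892 m
Δh = 0.05712 + 0.093702 + 0.02196 + 0.073892 = 0.246674 m ≈ 250 mm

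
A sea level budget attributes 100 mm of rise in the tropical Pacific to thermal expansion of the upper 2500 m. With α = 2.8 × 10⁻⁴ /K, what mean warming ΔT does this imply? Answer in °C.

about 0.143 °C

ΔT = Δh/(αH) = 0.1 / (2.8×10⁻⁴ × 2500) ≈ 0.1429 °C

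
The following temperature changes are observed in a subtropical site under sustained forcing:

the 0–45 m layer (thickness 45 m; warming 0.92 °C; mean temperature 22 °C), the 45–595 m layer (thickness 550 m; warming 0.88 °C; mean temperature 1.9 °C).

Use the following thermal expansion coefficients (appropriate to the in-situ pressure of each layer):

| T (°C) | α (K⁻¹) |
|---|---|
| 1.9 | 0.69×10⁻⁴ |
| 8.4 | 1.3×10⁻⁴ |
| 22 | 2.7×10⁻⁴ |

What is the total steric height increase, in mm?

Layer 1 at 22 °C → α = 2.7×10⁻⁴ K⁻¹
Layer 2 at 1.9 °C → α = 0.69×10⁻⁴ K⁻¹
0–45 m: 2.7×10⁻⁴ × 0.92 × 45 = 0.011178 m
0.69×10⁻⁴ × 550 × 0.88 = 0.033396 m
Δh = 0.011178 + 0.033396 = 0.044574 m

Δh ≈ 44.6 mm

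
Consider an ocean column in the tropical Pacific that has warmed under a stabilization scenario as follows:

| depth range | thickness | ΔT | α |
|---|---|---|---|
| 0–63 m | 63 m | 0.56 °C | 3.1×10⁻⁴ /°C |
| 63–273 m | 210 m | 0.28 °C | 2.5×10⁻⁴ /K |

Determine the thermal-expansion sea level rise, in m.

0–63 m: 63 × 3.1×10⁻⁴ × 0.56 = 0.0109368 m
63–273 m: 0.28 × 210 × 2.5×10⁻⁴ = 0.01470 m
Δh = 0.0109368 + 0.01470 = 0.0256368 m

0.0256 m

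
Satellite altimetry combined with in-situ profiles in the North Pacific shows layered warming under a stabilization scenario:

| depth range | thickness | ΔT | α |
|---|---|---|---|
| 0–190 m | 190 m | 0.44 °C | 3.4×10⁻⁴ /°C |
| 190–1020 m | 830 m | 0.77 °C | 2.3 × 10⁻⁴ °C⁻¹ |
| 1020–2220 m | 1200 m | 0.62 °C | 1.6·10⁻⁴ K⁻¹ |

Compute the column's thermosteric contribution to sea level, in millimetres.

0–190 m: 3.4×10⁻⁴ × 190 × 0.44 = 0.028424 m
830 × 0.77 × 2.3×10⁻⁴ = 0.146993 m
1020–2220 m: 1200 × 0.62 × 1.6×10⁻⁴ = 0.11904 m
Δh = 0.028424 + 0.146993 + 0.11904 = 0.294457 m ≈ 294 mm

Δh ≈ 294 mm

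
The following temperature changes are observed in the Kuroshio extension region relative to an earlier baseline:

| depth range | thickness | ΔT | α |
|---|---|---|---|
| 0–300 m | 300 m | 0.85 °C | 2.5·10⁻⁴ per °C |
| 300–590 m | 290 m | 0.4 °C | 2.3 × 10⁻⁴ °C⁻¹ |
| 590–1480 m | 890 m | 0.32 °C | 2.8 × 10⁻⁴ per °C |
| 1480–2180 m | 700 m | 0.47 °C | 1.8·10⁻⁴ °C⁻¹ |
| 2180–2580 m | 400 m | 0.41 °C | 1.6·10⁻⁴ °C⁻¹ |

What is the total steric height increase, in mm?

0–300 m: 0.85 × 2.5×10⁻⁴ × 300 = 0.06375 m
2.3×10⁻⁴ × 290 × 0.4 = 0.02668 m
0.32 × 2.8×10⁻⁴ × 890 = 0.079744 m
700 × 1.8×10⁻⁴ × 0.47 = 0.05922 m
2180–2580 m: 1.6×10⁻⁴ × 400 × 0.41 = 0.02624 m
Δh = 0.06375 + 0.02668 + 0.079744 + 0.05922 + 0.02624 = 0.255634 m ≈ 260 mm

about 260 mm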